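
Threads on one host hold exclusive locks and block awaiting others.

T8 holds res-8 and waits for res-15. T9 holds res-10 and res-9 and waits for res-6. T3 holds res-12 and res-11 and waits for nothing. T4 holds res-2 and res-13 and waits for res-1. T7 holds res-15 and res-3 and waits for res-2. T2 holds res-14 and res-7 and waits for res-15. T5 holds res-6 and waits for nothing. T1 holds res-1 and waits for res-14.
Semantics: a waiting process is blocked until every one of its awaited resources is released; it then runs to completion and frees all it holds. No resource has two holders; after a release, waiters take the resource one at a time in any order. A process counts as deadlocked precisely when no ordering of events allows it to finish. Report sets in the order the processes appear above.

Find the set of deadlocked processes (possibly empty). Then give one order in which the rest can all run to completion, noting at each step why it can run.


Deadlocked set: T8, T4, T7, T2 and T1.
Key observation: nobody on the ring T7 -> T4 -> T1 -> T2 -> T7 can start until another member finishes, which never happens; T8 waits into the deadlock from upstream.
A valid finishing order for the others: T5, T3, T9.
Verifying each step:
  T5: no waits; runs immediately, freeing res-6
  T3: no waits; runs immediately, freeing res-12 and res-11
  T9 waits on res-6 — all released -> runs and releases res-10 and res-9


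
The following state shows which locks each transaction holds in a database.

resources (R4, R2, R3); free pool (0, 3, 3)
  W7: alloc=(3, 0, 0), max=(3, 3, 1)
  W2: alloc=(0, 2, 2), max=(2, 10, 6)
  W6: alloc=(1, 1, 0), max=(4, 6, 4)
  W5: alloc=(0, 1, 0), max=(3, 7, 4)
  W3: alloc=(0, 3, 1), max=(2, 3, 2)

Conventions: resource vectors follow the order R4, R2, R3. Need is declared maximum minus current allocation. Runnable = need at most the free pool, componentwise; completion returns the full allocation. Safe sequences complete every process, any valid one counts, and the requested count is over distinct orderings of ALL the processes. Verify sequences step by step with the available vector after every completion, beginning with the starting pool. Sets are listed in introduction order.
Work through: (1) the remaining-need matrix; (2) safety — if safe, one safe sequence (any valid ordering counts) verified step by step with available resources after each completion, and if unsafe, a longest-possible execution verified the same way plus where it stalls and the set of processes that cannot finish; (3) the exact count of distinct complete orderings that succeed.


(1) Need matrix, components ordered R4, R2, R3:
  W7: (0, 3, 1)
  W2: (2, 8, 4)
  W6: (3, 5, 4)
  W5: (3, 6, 4)
  W3: (2, 0, 1)
(2) SAFE. One safe sequence: W7, W3, W6, W5, W2.
Key observation: reading the order forward, W7 is the first process whose need (0, 3, 1) meets the free pool (0, 3, 3) exactly on a resource it requests.
Check, step by step:
  pool = (0, 3, 3)
  W7: need (0, 3, 1) fits (0, 3, 3); releases (3, 0, 0), pool now (3, 3, 3)
  W3: need (2, 0, 1) fits (3, 3, 3); releases (0, 3, 1), pool now (3, 6, 4)
  W6: need (3, 5, 4) fits (3, 6, 4); releases (1, 1, 0), pool now (4, 7, 4)
  W5: need (3, 6, 4) fits (4, 7, 4); releases (0, 1, 0), pool now (4, 8, 4)
  W2: need (2, 8, 4) fits (4, 8, 4); releases (0, 2, 2), pool now (4, 10, 6)
(3) Exactly 2 of the possible complete orderings are safe sequences.


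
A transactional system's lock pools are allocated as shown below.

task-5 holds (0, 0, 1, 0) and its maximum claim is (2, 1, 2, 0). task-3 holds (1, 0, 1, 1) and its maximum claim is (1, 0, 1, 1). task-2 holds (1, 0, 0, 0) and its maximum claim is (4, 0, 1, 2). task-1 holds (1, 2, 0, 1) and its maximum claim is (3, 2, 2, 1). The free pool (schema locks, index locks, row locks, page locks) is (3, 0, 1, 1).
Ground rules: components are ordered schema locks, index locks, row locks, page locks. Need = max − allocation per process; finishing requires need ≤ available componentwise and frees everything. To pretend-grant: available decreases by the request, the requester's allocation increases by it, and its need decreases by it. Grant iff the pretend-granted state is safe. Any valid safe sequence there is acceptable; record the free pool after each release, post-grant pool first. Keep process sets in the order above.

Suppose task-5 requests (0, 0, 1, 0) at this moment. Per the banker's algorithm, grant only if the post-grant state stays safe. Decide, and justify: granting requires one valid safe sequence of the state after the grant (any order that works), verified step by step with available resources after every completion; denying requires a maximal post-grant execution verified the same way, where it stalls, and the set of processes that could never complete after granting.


DENY — the pretend-granted state is unsafe.
Key observation: after task-3, task-2 the pool peaks at (5, 0, 1, 2), and each blocked process is short somewhere: task-5 on index locks; task-1 on row locks.
On the post-grant state, task-3, task-2 is a maximal run — nothing extends it. Step-by-step check:
  pool = (3, 0, 0, 1)
  run task-3 (needs (0, 0, 0, 0), free (3, 0, 0, 1)); after release of (1, 0, 1, 1) the pool is (4, 0, 1, 2)
  run task-2 (needs (3, 0, 1, 2), free (4, 0, 1, 2)); after release of (1, 0, 0, 0) the pool is (5, 0, 1, 2)
  task-5 cannot run: need (2, 1, 0, 0) vs free (5, 0, 1, 2) (insufficient index locks)
  task-1 cannot run: need (2, 0, 2, 0) vs free (5, 0, 1, 2) (insufficient row locks)
Post-grant, the permanently blocked set is task-5 and task-1.


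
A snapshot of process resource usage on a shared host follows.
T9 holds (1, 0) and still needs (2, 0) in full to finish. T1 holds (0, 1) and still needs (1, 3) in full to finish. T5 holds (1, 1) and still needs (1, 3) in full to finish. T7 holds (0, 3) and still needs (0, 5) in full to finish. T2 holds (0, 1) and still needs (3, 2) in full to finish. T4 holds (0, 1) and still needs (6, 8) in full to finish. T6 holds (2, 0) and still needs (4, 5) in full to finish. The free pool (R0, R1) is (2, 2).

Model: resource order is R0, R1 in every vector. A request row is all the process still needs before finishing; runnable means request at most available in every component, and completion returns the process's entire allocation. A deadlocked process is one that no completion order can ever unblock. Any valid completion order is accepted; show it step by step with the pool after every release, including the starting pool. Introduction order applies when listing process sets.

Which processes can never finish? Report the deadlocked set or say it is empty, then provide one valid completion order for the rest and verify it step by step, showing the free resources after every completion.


The deadlocked set is empty.
Key observation: T9 leads a chain of completions in which each release enables another process.
A valid finishing order for the others: T9, T2, T1, T5, T7, T6, T4. Verifying each step:
  pool = (2, 2)
  T9: need (2, 0) fits (2, 2); releases (1, 0), pool now (3, 2)
  T2: need (3, 2) fits (3, 2); releases (0, 1), pool now (3, 3)
  T1: need (1, 3) fits (3, 3); releases (0, 1), pool now (3, 4)
  T5: need (1, 3) fits (3, 4); releases (1, 1), pool now (4, 5)
  T7: need (0, 5) fits (4, 5); releases (0, 3), pool now (4, 8)
  T6: need (4, 5) fits (4, 8); releases (2, 0), pool now (6, 8)
  T4: need (6, 8) fits (6, 8); releases (0, 1), pool now (6, 9)


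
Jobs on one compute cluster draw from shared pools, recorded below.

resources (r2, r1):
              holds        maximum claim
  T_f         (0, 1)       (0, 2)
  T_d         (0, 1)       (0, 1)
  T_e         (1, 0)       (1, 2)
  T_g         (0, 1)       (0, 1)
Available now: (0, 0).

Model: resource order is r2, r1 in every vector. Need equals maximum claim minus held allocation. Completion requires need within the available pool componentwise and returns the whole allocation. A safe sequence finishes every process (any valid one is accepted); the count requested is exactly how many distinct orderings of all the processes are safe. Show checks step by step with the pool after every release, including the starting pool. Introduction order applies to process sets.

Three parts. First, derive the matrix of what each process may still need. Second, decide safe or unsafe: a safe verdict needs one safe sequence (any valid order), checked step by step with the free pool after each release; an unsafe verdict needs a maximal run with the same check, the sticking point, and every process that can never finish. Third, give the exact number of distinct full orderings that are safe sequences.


(1) Need matrix, components ordered r2, r1:
  T_f: (0, 1)
  T_d: (0, 0)
  T_e: (0, 2)
  T_g: (0, 0)
(2) SAFE. One safe sequence: T_g, T_d, T_f, T_e.
Key observation: the order never hits an exact fit; T_f is the first step at the minimum slack of 1 on its requested resources ((0, 1), (0, 2) free).
Check, step by step:
  pool = (0, 0)
  T_g needs (0, 0) <= (0, 0) -> finishes; pool += (0, 1) = (0, 1)
  T_d needs (0, 0) <= (0, 1) -> finishes; pool += (0, 1) = (0, 2)
  T_f needs (0, 1) <= (0, 2) -> finishes; pool += (0, 1) = (0, 3)
  T_e needs (0, 2) <= (0, 3) -> finishes; pool += (1, 0) = (1, 3)
(3) Precisely 8 of the possible complete orderings are safe sequences.


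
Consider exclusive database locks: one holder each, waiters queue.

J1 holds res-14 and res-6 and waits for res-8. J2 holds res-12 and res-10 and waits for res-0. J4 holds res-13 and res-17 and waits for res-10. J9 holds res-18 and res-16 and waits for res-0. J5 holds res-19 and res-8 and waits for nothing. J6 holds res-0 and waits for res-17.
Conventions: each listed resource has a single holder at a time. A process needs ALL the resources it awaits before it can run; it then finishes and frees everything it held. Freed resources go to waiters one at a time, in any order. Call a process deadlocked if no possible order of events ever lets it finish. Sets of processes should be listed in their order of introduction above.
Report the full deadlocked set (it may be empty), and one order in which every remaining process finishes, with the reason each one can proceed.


Deadlocked set: J2, J4, J9 and J6.
Key observation: the knot is the closed ring of waits J2 -> J6 -> J4 -> J2; J9 waits into the deadlock from upstream.
A valid finishing order for the others: J5, J1.
Walking it through:
  run J5 (it waits on nothing); releases res-19 and res-8
  J1 waits on res-8 — all released -> runs and releases res-14 and res-6


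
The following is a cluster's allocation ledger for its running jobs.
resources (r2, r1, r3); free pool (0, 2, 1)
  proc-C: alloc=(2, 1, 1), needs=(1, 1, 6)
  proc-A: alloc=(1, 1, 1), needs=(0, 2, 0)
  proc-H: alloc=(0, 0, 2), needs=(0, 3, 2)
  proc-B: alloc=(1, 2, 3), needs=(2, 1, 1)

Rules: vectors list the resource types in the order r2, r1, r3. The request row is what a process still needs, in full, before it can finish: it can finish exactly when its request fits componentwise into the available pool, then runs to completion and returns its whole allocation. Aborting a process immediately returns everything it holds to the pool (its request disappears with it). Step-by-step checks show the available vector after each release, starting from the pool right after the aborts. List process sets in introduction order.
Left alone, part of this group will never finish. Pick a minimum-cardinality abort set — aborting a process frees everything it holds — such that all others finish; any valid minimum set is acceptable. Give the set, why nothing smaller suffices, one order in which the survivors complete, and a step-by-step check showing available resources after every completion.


Abort proc-C.
Key observation: proc-B could never have finished before the abort; with (2, 1, 1) returned by proc-C, it fits at step 3.
Minimality: the empty abort set fails — the state is deadlocked as it stands.
The survivors complete as proc-A, proc-H, proc-B. Step-by-step check (starting from the post-abort pool):
  pool = (2, 3, 2)
  run proc-A (needs (0, 2, 0), free (2, 3, 2)); after release of (1, 1, 1) the pool is (3, 4, 3)
  run proc-H (needs (0, 3, 2), free (3, 4, 3)); after release of (0, 0, 2) the pool is (3, 4, 5)
  run proc-B (needs (2, 1, 1), free (3, 4, 5)); after release of (1, 2, 3) the pool is (4, 6, 8)


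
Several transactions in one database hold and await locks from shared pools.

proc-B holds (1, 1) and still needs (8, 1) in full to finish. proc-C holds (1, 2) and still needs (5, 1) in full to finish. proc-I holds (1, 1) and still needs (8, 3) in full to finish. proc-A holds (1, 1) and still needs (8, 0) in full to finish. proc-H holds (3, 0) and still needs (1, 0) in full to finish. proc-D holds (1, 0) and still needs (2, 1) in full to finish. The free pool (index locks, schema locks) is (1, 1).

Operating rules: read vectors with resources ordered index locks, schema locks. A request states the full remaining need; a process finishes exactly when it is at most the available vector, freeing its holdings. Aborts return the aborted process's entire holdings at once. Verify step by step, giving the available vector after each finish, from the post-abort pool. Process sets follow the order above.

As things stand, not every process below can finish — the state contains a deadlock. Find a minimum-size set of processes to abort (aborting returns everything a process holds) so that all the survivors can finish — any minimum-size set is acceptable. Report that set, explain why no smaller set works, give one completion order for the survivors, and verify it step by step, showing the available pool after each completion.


Minimum abort set: proc-B and proc-I.
Key observation: before aborting proc-B and proc-I, proc-A was permanently blocked — no order could ever run it; afterwards it completes at step 4.
Why nothing smaller works — every single abort fails: proc-B alone leaves proc-I blocked (short on index locks); proc-C alone leaves proc-B blocked (short on index locks); proc-I alone leaves proc-B blocked (short on index locks); proc-A alone leaves proc-B blocked (short on index locks); proc-H alone leaves proc-B blocked (short on index locks); proc-D alone leaves proc-B blocked (short on index locks).
One survivor order: proc-D, proc-H, proc-C, proc-A. Step-by-step check (post-abort pool first):
  pool = (3, 3)
  run proc-D (needs (2, 1), free (3, 3)); after release of (1, 0) the pool is (4, 3)
  run proc-H (needs (1, 0), free (4, 3)); after release of (3, 0) the pool is (7, 3)
  run proc-C (needs (5, 1), free (7, 3)); after release of (1, 2) the pool is (8, 5)
  run proc-A (needs (8, 0), free (8, 5)); after release of (1, 1) the pool is (9, 6)


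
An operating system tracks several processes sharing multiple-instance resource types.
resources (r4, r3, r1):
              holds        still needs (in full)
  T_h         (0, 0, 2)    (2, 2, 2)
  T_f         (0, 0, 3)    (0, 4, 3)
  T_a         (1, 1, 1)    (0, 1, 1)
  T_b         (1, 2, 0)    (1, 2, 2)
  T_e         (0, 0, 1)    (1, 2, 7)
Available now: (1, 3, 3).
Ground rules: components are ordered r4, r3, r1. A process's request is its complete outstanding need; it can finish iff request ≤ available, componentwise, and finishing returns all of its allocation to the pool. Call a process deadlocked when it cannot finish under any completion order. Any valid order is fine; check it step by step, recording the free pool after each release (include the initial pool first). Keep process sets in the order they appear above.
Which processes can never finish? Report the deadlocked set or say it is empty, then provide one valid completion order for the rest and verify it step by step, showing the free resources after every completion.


The deadlocked set is empty.
Key observation: no deadlock: T_b fits now, and the freed resources carry the rest through.
One completion order for the rest: T_b, T_a, T_f, T_h, T_e. Check, step by step:
  pool = (1, 3, 3)
  run T_b (needs (1, 2, 2), free (1, 3, 3)); after release of (1, 2, 0) the pool is (2, 5, 3)
  run T_a (needs (0, 1, 1), free (2, 5, 3)); after release of (1, 1, 1) the pool is (3, 6, 4)
  run T_f (needs (0, 4, 3), free (3, 6, 4)); after release of (0, 0, 3) the pool is (3, 6, 7)
  run T_h (needs (2, 2, 2), free (3, 6, 7)); after release of (0, 0, 2) the pool is (3, 6, 9)
  run T_e (needs (1, 2, 7), free (3, 6, 9)); after release of (0, 0, 1) the pool is (3, 6, 10)


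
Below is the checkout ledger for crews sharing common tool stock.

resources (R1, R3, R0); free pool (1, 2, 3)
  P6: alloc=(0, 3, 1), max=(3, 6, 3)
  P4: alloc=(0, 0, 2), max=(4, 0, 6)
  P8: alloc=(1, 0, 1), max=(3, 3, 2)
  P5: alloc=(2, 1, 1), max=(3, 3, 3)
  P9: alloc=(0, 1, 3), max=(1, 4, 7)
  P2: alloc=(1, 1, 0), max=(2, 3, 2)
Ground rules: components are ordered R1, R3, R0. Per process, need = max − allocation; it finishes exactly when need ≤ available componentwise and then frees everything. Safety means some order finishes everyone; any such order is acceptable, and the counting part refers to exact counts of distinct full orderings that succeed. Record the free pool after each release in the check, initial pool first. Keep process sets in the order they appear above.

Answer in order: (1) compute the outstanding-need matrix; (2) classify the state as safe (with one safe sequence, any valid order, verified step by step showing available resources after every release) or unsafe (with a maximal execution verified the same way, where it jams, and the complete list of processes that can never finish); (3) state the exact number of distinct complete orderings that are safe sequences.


(1) Remaining need (order R1, R3, R0):
  P6: (3, 3, 2)
  P4: (4, 0, 4)
  P8: (2, 3, 1)
  P5: (1, 2, 2)
  P9: (1, 3, 4)
  P2: (1, 2, 2)
(2) The state is SAFE; one workable sequence: P5, P2, P9, P8, P6, P4.
Key observation: at P5 the run first touches a limit — (1, 2, 2) against (1, 2, 3), exact on a resource it actually requests.
Walking it through:
  pool = (1, 2, 3)
  P5: need (1, 2, 2) fits (1, 2, 3); releases (2, 1, 1), pool now (3, 3, 4)
  P2: need (1, 2, 2) fits (3, 3, 4); releases (1, 1, 0), pool now (4, 4, 4)
  P9: need (1, 3, 4) fits (4, 4, 4); releases (0, 1, 3), pool now (4, 5, 7)
  P8: need (2, 3, 1) fits (4, 5, 7); releases (1, 0, 1), pool now (5, 5, 8)
  P6: need (3, 3, 2) fits (5, 5, 8); releases (0, 3, 1), pool now (5, 8, 9)
  P4: need (4, 0, 4) fits (5, 8, 9); releases (0, 0, 2), pool now (5, 8, 11)
(3) Exactly 116 of the possible complete orderings are safe sequences.


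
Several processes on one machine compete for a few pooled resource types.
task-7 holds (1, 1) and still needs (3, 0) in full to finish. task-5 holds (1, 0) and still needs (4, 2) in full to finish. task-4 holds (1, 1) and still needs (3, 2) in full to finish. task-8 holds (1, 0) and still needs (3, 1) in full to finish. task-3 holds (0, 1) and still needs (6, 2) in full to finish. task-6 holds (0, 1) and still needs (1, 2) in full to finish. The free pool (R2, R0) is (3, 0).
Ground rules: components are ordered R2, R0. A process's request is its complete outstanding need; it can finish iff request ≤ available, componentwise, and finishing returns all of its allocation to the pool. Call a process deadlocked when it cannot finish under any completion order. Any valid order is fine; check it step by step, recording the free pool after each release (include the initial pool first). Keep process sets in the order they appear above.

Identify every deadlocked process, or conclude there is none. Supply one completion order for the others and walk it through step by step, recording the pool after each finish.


Deadlocked set: task-5, task-4, task-3 and task-6.
Key observation: the wall is R0: completing task-7, task-8 brings the pool only to (5, 1), and all the rest need more.
One completion order for the rest: task-7, task-8. Step-by-step check:
  pool = (3, 0)
  task-7: need (3, 0) fits (3, 0); releases (1, 1), pool now (4, 1)
  task-8: need (3, 1) fits (4, 1); releases (1, 0), pool now (5, 1)
The blocked processes can never fit:
  blocked: task-5 wants (4, 2), pool (5, 1) — not enough R0
  blocked: task-4 wants (3, 2), pool (5, 1) — not enough R0
  blocked: task-3 wants (6, 2), pool (5, 1) — not enough R2 and R0
  blocked: task-6 wants (1, 2), pool (5, 1) — not enough R0


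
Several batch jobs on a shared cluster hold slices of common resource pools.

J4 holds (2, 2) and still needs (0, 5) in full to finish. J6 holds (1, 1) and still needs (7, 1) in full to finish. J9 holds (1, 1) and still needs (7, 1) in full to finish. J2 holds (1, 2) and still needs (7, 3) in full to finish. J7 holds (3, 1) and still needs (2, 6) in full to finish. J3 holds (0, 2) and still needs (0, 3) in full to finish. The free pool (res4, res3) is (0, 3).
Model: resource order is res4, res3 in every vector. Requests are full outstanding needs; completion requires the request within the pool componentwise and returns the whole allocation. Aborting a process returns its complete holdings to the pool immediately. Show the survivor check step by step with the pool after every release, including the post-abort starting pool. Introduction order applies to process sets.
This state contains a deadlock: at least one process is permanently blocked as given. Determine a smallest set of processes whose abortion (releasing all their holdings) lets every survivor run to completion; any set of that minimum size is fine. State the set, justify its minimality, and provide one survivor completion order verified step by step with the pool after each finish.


The answer: abort J6 and J9.
Key observation: the deadlocked J2 becomes finishable only because J6 and J9 released (2, 2); it completes at step 4 below.
No one abort is enough; case by case: J4 alone leaves J6 blocked (short on res4); J6 alone leaves J9 blocked (short on res4); J9 alone leaves J6 blocked (short on res4); J2 alone leaves J6 blocked (short on res4); J7 alone leaves J6 blocked (short on res4); J3 alone leaves J6 blocked (short on res4).
Survivors finish in the order: J4, J3, J7, J2. Step-by-step check (pool after the aborts first):
  pool = (2, 5)
  J4 needs (0, 5) <= (2, 5) -> finishes; pool += (2, 2) = (4, 7)
  J3 needs (0, 3) <= (4, 7) -> finishes; pool += (0, 2) = (4, 9)
  J7 needs (2, 6) <= (4, 9) -> finishes; pool += (3, 1) = (7, 10)
  J2 needs (7, 3) <= (7, 10) -> finishes; pool += (1, 2) = (8, 12)


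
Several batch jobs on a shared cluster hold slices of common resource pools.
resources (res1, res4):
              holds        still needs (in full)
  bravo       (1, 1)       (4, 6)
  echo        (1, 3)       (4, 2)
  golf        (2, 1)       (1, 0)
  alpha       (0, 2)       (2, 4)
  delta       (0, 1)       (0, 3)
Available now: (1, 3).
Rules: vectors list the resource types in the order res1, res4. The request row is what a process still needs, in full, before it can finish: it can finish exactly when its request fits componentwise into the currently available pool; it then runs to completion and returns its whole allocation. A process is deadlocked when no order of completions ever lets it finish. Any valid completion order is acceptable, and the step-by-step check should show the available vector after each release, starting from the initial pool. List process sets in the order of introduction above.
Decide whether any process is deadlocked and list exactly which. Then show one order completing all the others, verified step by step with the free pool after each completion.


Deadlocked set: bravo and echo.
Key observation: the pool after golf, delta, alpha is (3, 7); every surviving request exceeds it in res1, so progress ends there.
One completion order for the rest: golf, delta, alpha. Verifying each step:
  pool = (1, 3)
  golf: need (1, 0) fits (1, 3); releases (2, 1), pool now (3, 4)
  delta: need (0, 3) fits (3, 4); releases (0, 1), pool now (3, 5)
  alpha: need (2, 4) fits (3, 5); releases (0, 2), pool now (3, 7)
The stuck group stays short no matter what:
  bravo cannot run: need (4, 6) vs free (3, 7) (insufficient res1)
  echo cannot run: need (4, 2) vs free (3, 7) (insufficient res1)


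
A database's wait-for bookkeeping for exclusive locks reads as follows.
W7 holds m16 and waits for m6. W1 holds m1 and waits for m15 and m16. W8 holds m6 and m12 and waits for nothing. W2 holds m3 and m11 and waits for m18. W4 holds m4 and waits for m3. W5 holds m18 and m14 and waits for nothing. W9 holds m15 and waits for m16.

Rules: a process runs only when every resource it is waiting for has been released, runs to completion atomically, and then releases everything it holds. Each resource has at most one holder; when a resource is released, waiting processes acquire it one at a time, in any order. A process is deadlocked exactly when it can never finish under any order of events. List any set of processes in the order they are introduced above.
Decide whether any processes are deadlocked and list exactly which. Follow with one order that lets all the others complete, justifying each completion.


No process is deadlocked.
Key observation: the wait relation is loop-free; peeling off processes with no waits unwinds the whole state.
One completion order for the rest: W5, W2, W8, W7, W4, W9, W1.
Check, step by step:
  run W5 (it waits on nothing); releases m18 and m14
  W2 waits on m18 — all released -> runs and releases m3 and m11
  run W8 (it waits on nothing); releases m6 and m12
  W7 waits on m6 — all released -> runs and releases m16
  W4 waits on m3 — all released -> runs and releases m4
  W9 waits on m16 — all released -> runs and releases m15
  W1 waits on m15 and m16 — all released -> runs and releases m1


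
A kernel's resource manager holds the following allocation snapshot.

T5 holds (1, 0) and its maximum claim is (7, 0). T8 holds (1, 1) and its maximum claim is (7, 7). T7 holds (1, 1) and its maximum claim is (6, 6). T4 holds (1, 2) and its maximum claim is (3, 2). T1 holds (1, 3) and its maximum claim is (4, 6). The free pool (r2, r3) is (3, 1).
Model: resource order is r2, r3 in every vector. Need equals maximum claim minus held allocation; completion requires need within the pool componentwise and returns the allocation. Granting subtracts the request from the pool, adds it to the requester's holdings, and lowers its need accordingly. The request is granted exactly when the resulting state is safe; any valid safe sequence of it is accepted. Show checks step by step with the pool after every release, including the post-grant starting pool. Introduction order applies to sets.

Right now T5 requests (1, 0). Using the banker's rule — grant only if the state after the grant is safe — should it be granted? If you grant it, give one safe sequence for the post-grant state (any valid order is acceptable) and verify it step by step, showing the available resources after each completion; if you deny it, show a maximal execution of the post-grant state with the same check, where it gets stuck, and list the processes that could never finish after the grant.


DENY — the pretend-granted state is unsafe.
Key observation: once T4, T1 finish, the pool peaks at (4, 6) — and every remaining process still needs more r2 than that.
Pretend the grant happened; the run T4, T1 goes as far as possible. Walking it through:
  pool = (2, 1)
  run T4 (needs (2, 0), free (2, 1)); after release of (1, 2) the pool is (3, 3)
  run T1 (needs (3, 3), free (3, 3)); after release of (1, 3) the pool is (4, 6)
  T5 still needs (5, 0) but only (4, 6) is free — short on r2
  T8 still needs (6, 6) but only (4, 6) is free — short on r2
  T7 still needs (5, 5) but only (4, 6) is free — short on r2
Had the request been granted, T5, T8 and T7 could never finish.


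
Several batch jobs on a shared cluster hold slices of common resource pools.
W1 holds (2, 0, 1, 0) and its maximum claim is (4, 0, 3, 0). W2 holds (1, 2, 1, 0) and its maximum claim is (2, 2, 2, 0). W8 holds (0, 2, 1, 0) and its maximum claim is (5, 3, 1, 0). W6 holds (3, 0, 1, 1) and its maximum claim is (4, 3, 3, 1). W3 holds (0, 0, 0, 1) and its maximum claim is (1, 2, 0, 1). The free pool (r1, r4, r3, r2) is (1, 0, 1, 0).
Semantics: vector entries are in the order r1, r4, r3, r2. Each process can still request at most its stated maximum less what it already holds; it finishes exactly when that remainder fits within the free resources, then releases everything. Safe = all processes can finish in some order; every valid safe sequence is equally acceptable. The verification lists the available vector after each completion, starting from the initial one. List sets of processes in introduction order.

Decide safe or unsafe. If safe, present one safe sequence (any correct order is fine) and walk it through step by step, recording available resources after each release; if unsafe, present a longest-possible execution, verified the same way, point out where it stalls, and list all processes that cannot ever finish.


UNSAFE — no complete ordering exists.
Key observation: after W2, W1, W3 the pool peaks at (4, 2, 3, 1), and each blocked process is short somewhere: W8 on r1; W6 on r4.
The run W2, W1, W3 cannot be extended any further. Check, step by step:
  pool = (1, 0, 1, 0)
  W2: need (1, 0, 1, 0) fits (1, 0, 1, 0); releases (1, 2, 1, 0), pool now (2, 2, 2, 0)
  W1: need (2, 0, 2, 0) fits (2, 2, 2, 0); releases (2, 0, 1, 0), pool now (4, 2, 3, 0)
  W3: need (1, 2, 0, 0) fits (4, 2, 3, 0); releases (0, 0, 0, 1), pool now (4, 2, 3, 1)
  W8 still needs (5, 1, 0, 0) but only (4, 2, 3, 1) is free — short on r1
  W6 still needs (1, 3, 2, 0) but only (4, 2, 3, 1) is free — short on r4
Permanently blocked: W8 and W6.


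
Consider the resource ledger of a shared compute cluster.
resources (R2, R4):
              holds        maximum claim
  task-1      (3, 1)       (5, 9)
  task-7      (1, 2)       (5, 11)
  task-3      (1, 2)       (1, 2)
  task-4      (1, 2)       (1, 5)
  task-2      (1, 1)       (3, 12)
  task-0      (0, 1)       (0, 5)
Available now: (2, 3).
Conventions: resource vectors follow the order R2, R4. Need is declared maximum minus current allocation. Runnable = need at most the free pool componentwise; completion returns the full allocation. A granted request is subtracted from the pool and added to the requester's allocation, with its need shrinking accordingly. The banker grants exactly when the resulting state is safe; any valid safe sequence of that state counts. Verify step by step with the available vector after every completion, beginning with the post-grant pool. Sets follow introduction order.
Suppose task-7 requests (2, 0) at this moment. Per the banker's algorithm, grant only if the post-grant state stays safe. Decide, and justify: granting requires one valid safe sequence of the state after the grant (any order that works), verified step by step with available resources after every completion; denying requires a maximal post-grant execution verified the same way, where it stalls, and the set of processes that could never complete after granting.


GRANT: granting preserves safety; a valid post-grant sequence is task-4, task-0, task-3, task-1, task-7, task-2.
Key observation: after the grant the pool drops to (0, 3), which still lets task-4 finish first and unwind the rest.
Check on the post-grant state, step by step:
  pool = (0, 3)
  run task-4 (needs (0, 3), free (0, 3)); after release of (1, 2) the pool is (1, 5)
  run task-0 (needs (0, 4), free (1, 5)); after release of (0, 1) the pool is (1, 6)
  run task-3 (needs (0, 0), free (1, 6)); after release of (1, 2) the pool is (2, 8)
  run task-1 (needs (2, 8), free (2, 8)); after release of (3, 1) the pool is (5, 9)
  run task-7 (needs (2, 9), free (5, 9)); after release of (3, 2) the pool is (8, 11)
  run task-2 (needs (2, 11), free (8, 11)); after release of (1, 1) the pool is (9, 12)


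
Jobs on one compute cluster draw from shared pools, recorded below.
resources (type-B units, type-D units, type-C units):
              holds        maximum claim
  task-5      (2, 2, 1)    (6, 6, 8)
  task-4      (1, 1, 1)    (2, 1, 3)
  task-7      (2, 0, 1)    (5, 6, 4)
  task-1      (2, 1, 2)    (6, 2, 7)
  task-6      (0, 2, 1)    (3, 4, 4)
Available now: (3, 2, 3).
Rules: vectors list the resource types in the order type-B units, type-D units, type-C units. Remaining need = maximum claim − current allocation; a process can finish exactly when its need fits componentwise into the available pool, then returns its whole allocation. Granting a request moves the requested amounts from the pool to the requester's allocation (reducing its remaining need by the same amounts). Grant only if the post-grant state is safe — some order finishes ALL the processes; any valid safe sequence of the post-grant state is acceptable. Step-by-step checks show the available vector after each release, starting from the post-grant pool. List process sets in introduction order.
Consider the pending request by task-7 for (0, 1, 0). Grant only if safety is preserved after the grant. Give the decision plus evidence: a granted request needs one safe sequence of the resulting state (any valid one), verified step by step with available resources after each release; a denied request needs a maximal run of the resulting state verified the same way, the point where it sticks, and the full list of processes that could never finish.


GRANT: granting preserves safety; a valid post-grant sequence is task-4, task-6, task-1, task-7, task-5.
Key observation: post-grant, (3, 1, 3) remains, and an order beginning with task-4 completes everyone.
Check on the post-grant state, step by step:
  pool = (3, 1, 3)
  task-4 needs (1, 0, 2) <= (3, 1, 3) -> finishes; pool += (1, 1, 1) = (4, 2, 4)
  task-6 needs (3, 2, 3) <= (4, 2, 4) -> finishes; pool += (0, 2, 1) = (4, 4, 5)
  task-1 needs (4, 1, 5) <= (4, 4, 5) -> finishes; pool += (2, 1, 2) = (6, 5, 7)
  task-7 needs (3, 5, 3) <= (6, 5, 7) -> finishes; pool += (2, 1, 1) = (8, 6, 8)
  task-5 needs (4, 4, 7) <= (8, 6, 8) -> finishes; pool += (2, 2, 1) = (10, 8, 9)


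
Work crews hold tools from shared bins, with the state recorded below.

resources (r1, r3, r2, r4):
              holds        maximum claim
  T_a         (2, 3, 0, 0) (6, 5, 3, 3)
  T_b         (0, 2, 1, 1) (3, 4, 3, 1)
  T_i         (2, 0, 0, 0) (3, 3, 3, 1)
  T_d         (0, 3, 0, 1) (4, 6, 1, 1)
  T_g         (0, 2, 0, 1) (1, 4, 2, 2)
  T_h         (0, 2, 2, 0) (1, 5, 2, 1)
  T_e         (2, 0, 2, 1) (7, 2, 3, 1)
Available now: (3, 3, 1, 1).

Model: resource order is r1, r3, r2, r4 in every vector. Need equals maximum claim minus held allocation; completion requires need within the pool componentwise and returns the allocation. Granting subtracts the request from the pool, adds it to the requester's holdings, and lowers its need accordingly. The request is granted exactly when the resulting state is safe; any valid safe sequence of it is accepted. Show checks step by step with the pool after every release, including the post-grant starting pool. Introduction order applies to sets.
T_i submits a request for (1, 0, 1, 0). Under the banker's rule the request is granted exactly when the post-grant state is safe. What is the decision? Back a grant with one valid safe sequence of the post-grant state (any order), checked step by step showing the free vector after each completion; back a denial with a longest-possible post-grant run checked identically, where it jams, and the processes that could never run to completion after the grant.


GRANT. The post-grant state is safe; one safe sequence: T_h, T_g, T_i, T_b, T_e, T_d, T_a.
Key observation: after the grant the pool drops to (2, 3, 0, 1), which still lets T_h finish first and unwind the rest.
Verifying the post-grant state step by step:
  pool = (2, 3, 0, 1)
  T_h needs (1, 3, 0, 1) <= (2, 3, 0, 1) -> finishes; pool += (0, 2, 2, 0) = (2, 5, 2, 1)
  T_g needs (1, 2, 2, 1) <= (2, 5, 2, 1) -> finishes; pool += (0, 2, 0, 1) = (2, 7, 2, 2)
  T_i needs (0, 3, 2, 1) <= (2, 7, 2, 2) -> finishes; pool += (3, 0, 1, 0) = (5, 7, 3, 2)
  T_b needs (3, 2, 2, 0) <= (5, 7, 3, 2) -> finishes; pool += (0, 2, 1, 1) = (5, 9, 4, 3)
  T_e needs (5, 2, 1, 0) <= (5, 9, 4, 3) -> finishes; pool += (2, 0, 2, 1) = (7, 9, 6, 4)
  T_d needs (4, 3, 1, 0) <= (7, 9, 6, 4) -> finishes; pool += (0, 3, 0, 1) = (7, 12, 6, 5)
  T_a needs (4, 2, 3, 3) <= (7, 12, 6, 5) -> finishes; pool += (2, 3, 0, 0) = (9, 15, 6, 5)


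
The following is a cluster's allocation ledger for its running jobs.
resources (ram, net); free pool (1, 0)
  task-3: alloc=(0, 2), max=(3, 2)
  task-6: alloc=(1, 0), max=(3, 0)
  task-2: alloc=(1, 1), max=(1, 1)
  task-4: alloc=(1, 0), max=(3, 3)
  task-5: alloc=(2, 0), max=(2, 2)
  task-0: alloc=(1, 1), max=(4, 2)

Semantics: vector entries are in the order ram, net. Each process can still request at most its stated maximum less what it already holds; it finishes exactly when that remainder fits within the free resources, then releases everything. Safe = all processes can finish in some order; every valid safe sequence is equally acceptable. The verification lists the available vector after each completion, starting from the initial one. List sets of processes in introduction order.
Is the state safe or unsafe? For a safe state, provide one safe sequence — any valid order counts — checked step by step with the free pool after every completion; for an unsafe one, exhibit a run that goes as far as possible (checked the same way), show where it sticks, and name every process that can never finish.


SAFE. One safe sequence: task-2, task-6, task-3, task-0, task-4, task-5.
Key observation: at task-6 the run first touches a limit — (2, 0) against (2, 1), exact on a resource it actually requests.
Step-by-step check:
  pool = (1, 0)
  task-2 needs (0, 0) <= (1, 0) -> finishes; pool += (1, 1) = (2, 1)
  task-6 needs (2, 0) <= (2, 1) -> finishes; pool += (1, 0) = (3, 1)
  task-3 needs (3, 0) <= (3, 1) -> finishes; pool += (0, 2) = (3, 3)
  task-0 needs (3, 1) <= (3, 3) -> finishes; pool += (1, 1) = (4, 4)
  task-4 needs (2, 3) <= (4, 4) -> finishes; pool += (1, 0) = (5, 4)
  task-5 needs (0, 2) <= (5, 4) -> finishes; pool += (2, 0) = (7, 4)


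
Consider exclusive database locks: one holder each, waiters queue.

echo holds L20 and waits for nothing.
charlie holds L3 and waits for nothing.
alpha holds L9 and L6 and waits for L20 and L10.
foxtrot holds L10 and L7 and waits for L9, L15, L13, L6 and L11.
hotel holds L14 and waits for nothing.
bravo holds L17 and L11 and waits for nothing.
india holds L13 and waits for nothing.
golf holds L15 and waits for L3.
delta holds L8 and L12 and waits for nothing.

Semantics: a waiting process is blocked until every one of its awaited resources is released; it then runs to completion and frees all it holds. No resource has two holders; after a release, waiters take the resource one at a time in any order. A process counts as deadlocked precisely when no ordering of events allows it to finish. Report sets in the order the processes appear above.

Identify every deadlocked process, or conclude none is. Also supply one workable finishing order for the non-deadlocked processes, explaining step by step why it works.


The deadlocked set is alpha and foxtrot.
Key observation: along alpha -> foxtrot -> alpha, each member waits on what the next one holds — a deadlock; no other process is dragged down with it.
The rest can finish in the order charlie, india, golf, echo, bravo, delta, hotel.
Walking it through:
  charlie waits on nothing -> runs at once and releases L3
  india waits on nothing -> runs at once and releases L13
  run golf (all its waits — L3 — are resolved); releases L15
  echo waits on nothing -> runs at once and releases L20
  bravo waits on nothing -> runs at once and releases L17 and L11
  delta waits on nothing -> runs at once and releases L8 and L12
  hotel waits on nothing -> runs at once and releases L14


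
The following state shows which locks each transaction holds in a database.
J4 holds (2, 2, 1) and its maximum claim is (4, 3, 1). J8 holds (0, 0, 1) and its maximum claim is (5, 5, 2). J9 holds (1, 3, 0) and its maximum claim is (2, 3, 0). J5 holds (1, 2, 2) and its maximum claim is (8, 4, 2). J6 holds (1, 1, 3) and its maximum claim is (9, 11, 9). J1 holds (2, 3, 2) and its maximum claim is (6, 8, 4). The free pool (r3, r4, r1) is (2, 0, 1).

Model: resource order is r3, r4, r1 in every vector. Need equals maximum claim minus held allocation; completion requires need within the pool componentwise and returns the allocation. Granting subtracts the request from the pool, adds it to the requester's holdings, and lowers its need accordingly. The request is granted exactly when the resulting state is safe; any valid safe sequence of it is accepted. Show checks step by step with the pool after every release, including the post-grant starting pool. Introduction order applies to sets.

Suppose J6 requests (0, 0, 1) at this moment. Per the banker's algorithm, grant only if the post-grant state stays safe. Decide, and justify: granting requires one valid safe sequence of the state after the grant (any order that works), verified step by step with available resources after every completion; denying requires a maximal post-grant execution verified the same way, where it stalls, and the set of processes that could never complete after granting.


GRANT. The post-grant state is safe; one safe sequence: J9, J4, J8, J1, J5, J6.
Key observation: after the grant the pool drops to (2, 0, 0), which still lets J9 finish first and unwind the rest.
Check on the post-grant state, step by step:
  pool = (2, 0, 0)
  J9: need (1, 0, 0) fits (2, 0, 0); releases (1, 3, 0), pool now (3, 3, 0)
  J4: need (2, 1, 0) fits (3, 3, 0); releases (2, 2, 1), pool now (5, 5, 1)
  J8: need (5, 5, 1) fits (5, 5, 1); releases (0, 0, 1), pool now (5, 5, 2)
  J1: need (4, 5, 2) fits (5, 5, 2); releases (2, 3, 2), pool now (7, 8, 4)
  J5: need (7, 2, 0) fits (7, 8, 4); releases (1, 2, 2), pool now (8, 10, 6)
  J6: need (8, 10, 5) fits (8, 10, 6); releases (1, 1, 4), pool now (9, 11, 10)
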